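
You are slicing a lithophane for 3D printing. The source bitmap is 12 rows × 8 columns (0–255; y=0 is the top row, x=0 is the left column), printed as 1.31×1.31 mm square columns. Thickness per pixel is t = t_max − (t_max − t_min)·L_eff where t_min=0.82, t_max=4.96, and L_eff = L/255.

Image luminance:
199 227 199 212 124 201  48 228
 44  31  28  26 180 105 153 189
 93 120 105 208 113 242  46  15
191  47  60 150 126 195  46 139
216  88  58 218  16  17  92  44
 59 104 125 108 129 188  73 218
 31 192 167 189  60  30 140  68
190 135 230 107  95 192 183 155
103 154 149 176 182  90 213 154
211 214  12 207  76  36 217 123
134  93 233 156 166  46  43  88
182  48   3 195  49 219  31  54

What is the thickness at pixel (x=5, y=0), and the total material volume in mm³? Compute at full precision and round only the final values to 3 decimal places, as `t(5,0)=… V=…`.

t(5,0)=1.697 V=481.018

span = t_max - t_min = 4.96 - 0.82 = 4.140
L(5,0) = 201, L_eff = 201/255 = 0.788235
t(5,0) = 4.96 - 4.140·0.788235 = 1.697
Σt over all 12·8 pixels = 595632/2125 ≈ 280.2974118
V = pitch²·Σt = 1.31²·595632/2125 = 481.018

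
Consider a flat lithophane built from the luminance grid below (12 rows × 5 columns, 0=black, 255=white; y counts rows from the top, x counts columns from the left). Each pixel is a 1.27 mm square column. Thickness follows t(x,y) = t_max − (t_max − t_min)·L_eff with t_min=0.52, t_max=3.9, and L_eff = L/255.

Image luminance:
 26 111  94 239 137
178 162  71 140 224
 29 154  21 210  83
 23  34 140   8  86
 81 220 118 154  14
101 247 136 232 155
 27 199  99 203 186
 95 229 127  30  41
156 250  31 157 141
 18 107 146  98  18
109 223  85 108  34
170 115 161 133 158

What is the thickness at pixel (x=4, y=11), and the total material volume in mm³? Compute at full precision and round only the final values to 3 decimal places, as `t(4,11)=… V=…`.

t(4,11)=1.806 V=221.738

span = t_max - t_min = 3.9 - 0.52 = 3.380
L(4,11) = 158, L_eff = 158/255 = 0.619608
t(4,11) = 3.9 - 3.380·0.619608 = 1.806
Σt over all 12·5 pixels = 876421/6375 ≈ 137.4778039
V = pitch²·Σt = 1.27²·876421/6375 = 221.738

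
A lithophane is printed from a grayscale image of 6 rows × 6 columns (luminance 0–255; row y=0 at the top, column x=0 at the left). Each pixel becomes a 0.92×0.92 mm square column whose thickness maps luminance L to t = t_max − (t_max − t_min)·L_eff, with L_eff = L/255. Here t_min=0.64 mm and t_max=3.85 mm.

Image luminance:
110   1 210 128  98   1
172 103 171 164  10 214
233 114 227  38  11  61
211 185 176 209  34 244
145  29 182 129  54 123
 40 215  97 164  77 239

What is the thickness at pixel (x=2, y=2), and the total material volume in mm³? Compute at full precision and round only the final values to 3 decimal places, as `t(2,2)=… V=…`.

span = t_max - t_min = 3.85 - 0.64 = 3.210
L(2,2) = 227, L_eff = 227/255 = 0.890196
t(2,2) = 3.85 - 3.210·0.890196 = 0.992
Σt over all 6·6 pixels = 683867/8500 ≈ 80.4549412
V = pitch²·Σt = 0.92²·683867/8500 = 68.097

t(2,2)=0.992 V=68.097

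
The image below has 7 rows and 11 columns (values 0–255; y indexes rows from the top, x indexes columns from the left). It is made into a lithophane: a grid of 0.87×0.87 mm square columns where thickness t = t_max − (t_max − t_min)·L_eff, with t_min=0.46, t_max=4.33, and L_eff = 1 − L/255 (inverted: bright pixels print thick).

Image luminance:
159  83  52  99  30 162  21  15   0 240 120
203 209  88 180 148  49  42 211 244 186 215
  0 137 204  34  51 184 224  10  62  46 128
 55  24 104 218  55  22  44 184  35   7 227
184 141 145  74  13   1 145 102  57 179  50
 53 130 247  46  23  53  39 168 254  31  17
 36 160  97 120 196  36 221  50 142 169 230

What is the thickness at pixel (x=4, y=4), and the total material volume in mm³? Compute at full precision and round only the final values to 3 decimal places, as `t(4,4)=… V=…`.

span = t_max - t_min = 4.33 - 0.46 = 3.870
L(4,4) = 13, L_eff = 1 - 13/255 = 0.949020 (inverted)
t(4,4) = 4.33 - 3.870·0.949020 = 0.657
Σt over all 7·11 pixels = 5549/34 ≈ 163.2058824
V = pitch²·Σt = 0.87²·5549/34 = 123.531

t(4,4)=0.657 V=123.531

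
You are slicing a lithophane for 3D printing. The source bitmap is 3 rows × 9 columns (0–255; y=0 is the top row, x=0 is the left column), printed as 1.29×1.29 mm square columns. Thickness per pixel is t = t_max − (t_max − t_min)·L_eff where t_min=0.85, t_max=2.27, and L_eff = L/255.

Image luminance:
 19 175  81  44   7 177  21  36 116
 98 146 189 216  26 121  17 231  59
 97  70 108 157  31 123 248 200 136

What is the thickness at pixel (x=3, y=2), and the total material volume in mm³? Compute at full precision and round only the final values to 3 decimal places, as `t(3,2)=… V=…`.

t(3,2)=1.396 V=74.665

span = t_max - t_min = 2.27 - 0.85 = 1.420
L(3,2) = 157, L_eff = 157/255 = 0.615686
t(3,2) = 2.27 - 1.420·0.615686 = 1.396
Σt over all 3·9 pixels = 381379/8500 ≈ 44.8681176
V = pitch²·Σt = 1.29²·381379/8500 = 74.665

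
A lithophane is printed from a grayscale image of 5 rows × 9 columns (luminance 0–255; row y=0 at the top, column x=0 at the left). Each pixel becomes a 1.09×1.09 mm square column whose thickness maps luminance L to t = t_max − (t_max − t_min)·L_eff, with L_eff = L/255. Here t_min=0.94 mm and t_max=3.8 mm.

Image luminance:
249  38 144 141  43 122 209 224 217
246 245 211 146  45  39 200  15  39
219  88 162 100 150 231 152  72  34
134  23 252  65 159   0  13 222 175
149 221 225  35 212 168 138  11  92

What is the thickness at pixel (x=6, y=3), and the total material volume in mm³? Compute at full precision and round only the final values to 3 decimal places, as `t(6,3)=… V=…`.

span = t_max - t_min = 3.8 - 0.94 = 2.860
L(6,3) = 13, L_eff = 13/255 = 0.050980
t(6,3) = 3.8 - 2.860·0.050980 = 3.654
Σt over all 5·9 pixels = 17487/170 ≈ 102.8647059
V = pitch²·Σt = 1.09²·17487/170 = 122.214

t(6,3)=3.654 V=122.214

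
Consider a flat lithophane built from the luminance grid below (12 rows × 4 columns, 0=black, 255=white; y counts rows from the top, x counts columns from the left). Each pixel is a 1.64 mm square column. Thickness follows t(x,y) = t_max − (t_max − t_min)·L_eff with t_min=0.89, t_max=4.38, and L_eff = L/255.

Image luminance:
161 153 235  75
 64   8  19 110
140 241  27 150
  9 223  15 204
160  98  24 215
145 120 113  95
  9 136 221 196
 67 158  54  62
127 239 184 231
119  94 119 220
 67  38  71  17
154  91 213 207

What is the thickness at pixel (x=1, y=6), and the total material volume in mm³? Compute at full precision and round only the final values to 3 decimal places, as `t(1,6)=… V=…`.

t(1,6)=2.519 V=348.353

span = t_max - t_min = 4.38 - 0.89 = 3.490
L(1,6) = 136, L_eff = 136/255 = 0.533333
t(1,6) = 4.38 - 3.490·0.533333 = 2.519
Σt over all 12·4 pixels = 550453/4250 ≈ 129.5183529
V = pitch²·Σt = 1.64²·550453/4250 = 348.353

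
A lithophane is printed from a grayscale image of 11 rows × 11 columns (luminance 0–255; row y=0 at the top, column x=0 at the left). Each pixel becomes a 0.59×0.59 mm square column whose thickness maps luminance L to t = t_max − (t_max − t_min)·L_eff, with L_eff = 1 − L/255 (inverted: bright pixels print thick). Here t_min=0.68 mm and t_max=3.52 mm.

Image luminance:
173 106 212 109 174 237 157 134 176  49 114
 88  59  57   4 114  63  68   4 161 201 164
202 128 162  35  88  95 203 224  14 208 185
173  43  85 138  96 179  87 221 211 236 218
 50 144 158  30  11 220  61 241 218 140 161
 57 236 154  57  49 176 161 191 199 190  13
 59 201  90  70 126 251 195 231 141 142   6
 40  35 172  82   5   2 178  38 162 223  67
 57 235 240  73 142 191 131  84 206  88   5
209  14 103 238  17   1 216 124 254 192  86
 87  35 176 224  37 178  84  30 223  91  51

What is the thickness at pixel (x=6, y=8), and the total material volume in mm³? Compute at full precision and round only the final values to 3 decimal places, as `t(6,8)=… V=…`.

span = t_max - t_min = 3.52 - 0.68 = 2.840
L(6,8) = 131, L_eff = 1 - 131/255 = 0.486275 (inverted)
t(6,8) = 3.52 - 2.840·0.486275 = 2.139
Σt over all 11·11 pixels = 323729/1275 ≈ 253.9050980
V = pitch²·Σt = 0.59²·323729/1275 = 88.384

t(6,8)=2.139 V=88.384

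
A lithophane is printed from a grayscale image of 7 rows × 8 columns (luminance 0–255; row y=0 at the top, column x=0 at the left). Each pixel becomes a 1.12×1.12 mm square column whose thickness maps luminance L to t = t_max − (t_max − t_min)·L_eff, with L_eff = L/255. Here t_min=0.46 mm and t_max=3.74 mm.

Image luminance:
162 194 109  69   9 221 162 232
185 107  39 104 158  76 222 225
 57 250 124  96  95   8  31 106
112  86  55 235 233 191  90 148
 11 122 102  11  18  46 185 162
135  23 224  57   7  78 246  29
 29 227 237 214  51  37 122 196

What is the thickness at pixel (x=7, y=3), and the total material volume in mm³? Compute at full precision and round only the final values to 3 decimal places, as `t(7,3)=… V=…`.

t(7,3)=1.836 V=153.649

span = t_max - t_min = 3.74 - 0.46 = 3.280
L(7,3) = 148, L_eff = 148/255 = 0.580392
t(7,3) = 3.74 - 3.280·0.580392 = 1.836
Σt over all 7·8 pixels = 156172/1275 ≈ 122.4878431
V = pitch²·Σt = 1.12²·156172/1275 = 153.649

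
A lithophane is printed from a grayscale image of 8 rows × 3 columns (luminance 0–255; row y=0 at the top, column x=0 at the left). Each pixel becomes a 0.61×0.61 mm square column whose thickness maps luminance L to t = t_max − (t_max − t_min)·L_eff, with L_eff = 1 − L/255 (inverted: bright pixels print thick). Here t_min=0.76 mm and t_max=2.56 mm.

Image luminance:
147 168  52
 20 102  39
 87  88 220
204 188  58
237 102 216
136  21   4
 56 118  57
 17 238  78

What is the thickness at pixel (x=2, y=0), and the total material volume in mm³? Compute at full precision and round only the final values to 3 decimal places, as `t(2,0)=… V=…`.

t(2,0)=1.127 V=13.755

span = t_max - t_min = 2.56 - 0.76 = 1.800
L(2,0) = 52, L_eff = 1 - 52/255 = 0.796078 (inverted)
t(2,0) = 2.56 - 1.800·0.796078 = 1.127
Σt over all 8·3 pixels = 15711/425 ≈ 36.9670588
V = pitch²·Σt = 0.61²·15711/425 = 13.755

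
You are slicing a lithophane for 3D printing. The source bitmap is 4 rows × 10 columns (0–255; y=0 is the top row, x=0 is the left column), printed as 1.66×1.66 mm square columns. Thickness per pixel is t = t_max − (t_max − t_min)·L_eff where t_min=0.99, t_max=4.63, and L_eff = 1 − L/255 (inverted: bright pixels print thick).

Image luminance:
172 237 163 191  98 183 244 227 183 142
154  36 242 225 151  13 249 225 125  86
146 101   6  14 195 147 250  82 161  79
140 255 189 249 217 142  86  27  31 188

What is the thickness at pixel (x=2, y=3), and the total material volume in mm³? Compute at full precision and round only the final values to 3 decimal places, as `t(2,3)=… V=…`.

span = t_max - t_min = 4.63 - 0.99 = 3.640
L(2,3) = 189, L_eff = 1 - 189/255 = 0.258824 (inverted)
t(2,3) = 4.63 - 3.640·0.258824 = 3.688
Σt over all 4·10 pixels = 267697/2125 ≈ 125.9750588
V = pitch²·Σt = 1.66²·267697/2125 = 347.137

t(2,3)=3.688 V=347.137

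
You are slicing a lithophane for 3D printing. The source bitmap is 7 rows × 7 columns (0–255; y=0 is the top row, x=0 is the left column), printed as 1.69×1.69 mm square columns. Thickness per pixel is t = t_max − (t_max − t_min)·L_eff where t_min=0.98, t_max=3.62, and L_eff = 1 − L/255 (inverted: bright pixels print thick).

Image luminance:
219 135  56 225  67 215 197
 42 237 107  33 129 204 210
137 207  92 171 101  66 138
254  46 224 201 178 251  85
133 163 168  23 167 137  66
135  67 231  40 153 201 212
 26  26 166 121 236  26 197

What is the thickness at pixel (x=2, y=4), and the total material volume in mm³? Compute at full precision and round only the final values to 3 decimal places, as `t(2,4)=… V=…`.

t(2,4)=2.719 V=341.797

span = t_max - t_min = 3.62 - 0.98 = 2.640
L(2,4) = 168, L_eff = 1 - 168/255 = 0.341176 (inverted)
t(2,4) = 3.62 - 2.640·0.341176 = 2.719
Σt over all 7·7 pixels = 508609/4250 ≈ 119.6727059
V = pitch²·Σt = 1.69²·508609/4250 = 341.797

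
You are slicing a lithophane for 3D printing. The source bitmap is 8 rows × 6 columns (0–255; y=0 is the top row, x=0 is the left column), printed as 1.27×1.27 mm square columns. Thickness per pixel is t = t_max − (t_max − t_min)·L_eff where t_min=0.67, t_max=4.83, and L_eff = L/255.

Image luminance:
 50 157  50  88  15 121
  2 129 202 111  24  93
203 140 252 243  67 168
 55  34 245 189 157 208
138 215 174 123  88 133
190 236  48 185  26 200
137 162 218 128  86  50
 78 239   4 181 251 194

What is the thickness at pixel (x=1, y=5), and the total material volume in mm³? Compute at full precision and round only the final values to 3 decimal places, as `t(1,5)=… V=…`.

t(1,5)=0.980 V=203.246

span = t_max - t_min = 4.83 - 0.67 = 4.160
L(1,5) = 236, L_eff = 236/255 = 0.925490
t(1,5) = 4.83 - 4.160·0.925490 = 0.980
Σt over all 8·6 pixels = 803332/6375 ≈ 126.0128627
V = pitch²·Σt = 1.27²·803332/6375 = 203.246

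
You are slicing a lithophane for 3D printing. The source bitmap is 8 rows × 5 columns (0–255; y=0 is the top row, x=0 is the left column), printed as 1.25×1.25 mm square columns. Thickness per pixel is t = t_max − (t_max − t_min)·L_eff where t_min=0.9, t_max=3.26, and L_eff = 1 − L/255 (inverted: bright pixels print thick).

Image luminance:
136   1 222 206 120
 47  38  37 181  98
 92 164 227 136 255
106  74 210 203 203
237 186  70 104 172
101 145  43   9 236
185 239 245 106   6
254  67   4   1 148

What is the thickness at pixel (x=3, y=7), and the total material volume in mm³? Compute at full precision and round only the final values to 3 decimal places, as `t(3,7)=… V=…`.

span = t_max - t_min = 3.26 - 0.9 = 2.360
L(3,7) = 1, L_eff = 1 - 1/255 = 0.996078 (inverted)
t(3,7) = 3.26 - 2.360·0.996078 = 0.909
Σt over all 8·5 pixels = 543026/6375 ≈ 85.1805490
V = pitch²·Σt = 1.25²·543026/6375 = 133.095

t(3,7)=0.909 V=133.095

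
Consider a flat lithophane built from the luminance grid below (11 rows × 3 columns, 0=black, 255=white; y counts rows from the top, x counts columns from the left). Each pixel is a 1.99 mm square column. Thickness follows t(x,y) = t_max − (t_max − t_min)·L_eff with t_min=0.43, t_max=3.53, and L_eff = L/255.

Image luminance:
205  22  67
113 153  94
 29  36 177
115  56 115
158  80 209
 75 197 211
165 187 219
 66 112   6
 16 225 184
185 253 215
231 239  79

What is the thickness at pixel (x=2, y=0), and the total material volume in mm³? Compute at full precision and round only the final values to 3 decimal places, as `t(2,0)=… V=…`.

span = t_max - t_min = 3.53 - 0.43 = 3.100
L(2,0) = 67, L_eff = 67/255 = 0.262745
t(2,0) = 3.53 - 3.100·0.262745 = 2.715
Σt over all 11·3 pixels = 105157/1700 ≈ 61.8570588
V = pitch²·Σt = 1.99²·105157/1700 = 244.960

t(2,0)=2.715 V=244.960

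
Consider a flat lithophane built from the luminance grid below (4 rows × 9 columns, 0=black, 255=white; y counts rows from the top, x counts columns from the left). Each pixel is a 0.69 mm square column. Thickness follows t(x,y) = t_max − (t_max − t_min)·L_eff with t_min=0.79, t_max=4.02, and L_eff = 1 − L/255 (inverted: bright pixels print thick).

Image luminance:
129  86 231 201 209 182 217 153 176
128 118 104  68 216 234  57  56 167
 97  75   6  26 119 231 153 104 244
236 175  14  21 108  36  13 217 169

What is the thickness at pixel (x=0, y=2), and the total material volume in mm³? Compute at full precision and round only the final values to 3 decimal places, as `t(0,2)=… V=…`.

span = t_max - t_min = 4.02 - 0.79 = 3.230
L(0,2) = 97, L_eff = 1 - 97/255 = 0.619608 (inverted)
t(0,2) = 4.02 - 3.230·0.619608 = 2.019
Σt over all 4·9 pixels = 88.936
V = pitch²·Σt = 0.69²·88.936 = 42.342

t(0,2)=2.019 V=42.342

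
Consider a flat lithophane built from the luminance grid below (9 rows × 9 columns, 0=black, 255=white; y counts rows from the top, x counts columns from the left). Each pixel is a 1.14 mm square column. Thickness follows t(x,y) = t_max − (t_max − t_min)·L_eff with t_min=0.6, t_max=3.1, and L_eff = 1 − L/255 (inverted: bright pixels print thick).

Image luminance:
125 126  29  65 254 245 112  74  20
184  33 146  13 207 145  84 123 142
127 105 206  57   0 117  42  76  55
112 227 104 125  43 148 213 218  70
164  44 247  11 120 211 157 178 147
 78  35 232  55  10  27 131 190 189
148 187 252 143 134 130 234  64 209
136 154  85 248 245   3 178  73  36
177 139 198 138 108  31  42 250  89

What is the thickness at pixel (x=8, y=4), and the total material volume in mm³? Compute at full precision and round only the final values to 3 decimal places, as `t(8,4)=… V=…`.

t(8,4)=2.041 V=193.490

span = t_max - t_min = 3.1 - 0.6 = 2.500
L(8,4) = 147, L_eff = 1 - 147/255 = 0.423529 (inverted)
t(8,4) = 3.1 - 2.500·0.423529 = 2.041
Σt over all 9·9 pixels = 75931/510 ≈ 148.8843137
V = pitch²·Σt = 1.14²·75931/510 = 193.490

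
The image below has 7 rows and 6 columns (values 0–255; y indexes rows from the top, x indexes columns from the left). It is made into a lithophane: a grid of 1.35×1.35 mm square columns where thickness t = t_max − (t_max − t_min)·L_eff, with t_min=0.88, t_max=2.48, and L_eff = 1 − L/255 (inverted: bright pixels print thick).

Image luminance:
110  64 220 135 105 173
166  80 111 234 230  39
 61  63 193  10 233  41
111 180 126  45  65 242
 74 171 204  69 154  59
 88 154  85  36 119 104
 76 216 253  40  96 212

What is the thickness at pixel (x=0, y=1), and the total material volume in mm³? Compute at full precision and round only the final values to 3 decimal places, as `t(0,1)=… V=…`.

span = t_max - t_min = 2.48 - 0.88 = 1.600
L(0,1) = 166, L_eff = 1 - 166/255 = 0.349020 (inverted)
t(0,1) = 2.48 - 1.600·0.349020 = 1.922
Σt over all 7·6 pixels = 1188/17 ≈ 69.8823529
V = pitch²·Σt = 1.35²·1188/17 = 127.361

t(0,1)=1.922 V=127.361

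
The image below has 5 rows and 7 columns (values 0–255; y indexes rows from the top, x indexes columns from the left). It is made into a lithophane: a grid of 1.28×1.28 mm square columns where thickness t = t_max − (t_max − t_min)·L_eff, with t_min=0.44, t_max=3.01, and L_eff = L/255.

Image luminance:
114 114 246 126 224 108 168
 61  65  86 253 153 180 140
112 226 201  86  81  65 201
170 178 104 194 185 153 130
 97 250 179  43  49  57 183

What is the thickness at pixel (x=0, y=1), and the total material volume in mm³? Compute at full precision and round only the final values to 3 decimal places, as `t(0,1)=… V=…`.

t(0,1)=2.395 V=90.340

span = t_max - t_min = 3.01 - 0.44 = 2.570
L(0,1) = 61, L_eff = 61/255 = 0.239216
t(0,1) = 3.01 - 2.570·0.239216 = 2.395
Σt over all 5·7 pixels = 1406051/25500 ≈ 55.1392549
V = pitch²·Σt = 1.28²·1406051/25500 = 90.340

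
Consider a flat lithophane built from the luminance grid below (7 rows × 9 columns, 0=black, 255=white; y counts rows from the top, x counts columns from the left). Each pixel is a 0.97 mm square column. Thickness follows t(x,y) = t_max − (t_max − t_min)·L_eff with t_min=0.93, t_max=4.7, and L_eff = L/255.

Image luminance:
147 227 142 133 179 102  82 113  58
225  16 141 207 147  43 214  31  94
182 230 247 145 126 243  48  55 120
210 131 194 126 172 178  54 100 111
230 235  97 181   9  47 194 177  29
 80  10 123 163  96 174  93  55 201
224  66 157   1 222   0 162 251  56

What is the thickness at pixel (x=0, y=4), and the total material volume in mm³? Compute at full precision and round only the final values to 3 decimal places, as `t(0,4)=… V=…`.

t(0,4)=1.300 V=163.059

span = t_max - t_min = 4.7 - 0.93 = 3.770
L(0,4) = 230, L_eff = 230/255 = 0.901961
t(0,4) = 4.7 - 3.770·0.901961 = 1.300
Σt over all 7·9 pixels = 1104797/6375 ≈ 173.3014902
V = pitch²·Σt = 0.97²·1104797/6375 = 163.059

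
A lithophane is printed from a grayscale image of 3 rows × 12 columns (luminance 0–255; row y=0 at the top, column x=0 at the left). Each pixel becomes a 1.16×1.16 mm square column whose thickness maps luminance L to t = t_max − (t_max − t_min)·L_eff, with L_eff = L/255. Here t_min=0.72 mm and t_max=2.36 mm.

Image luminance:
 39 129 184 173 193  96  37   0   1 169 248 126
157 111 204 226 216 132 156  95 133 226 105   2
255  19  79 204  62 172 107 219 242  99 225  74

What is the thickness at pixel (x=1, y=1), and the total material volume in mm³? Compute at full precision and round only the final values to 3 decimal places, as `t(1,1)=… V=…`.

t(1,1)=1.646 V=71.787

span = t_max - t_min = 2.36 - 0.72 = 1.640
L(1,1) = 111, L_eff = 111/255 = 0.435294
t(1,1) = 2.36 - 1.640·0.435294 = 1.646
Σt over all 3·12 pixels = 68021/1275 ≈ 53.3498039
V = pitch²·Σt = 1.16²·68021/1275 = 71.787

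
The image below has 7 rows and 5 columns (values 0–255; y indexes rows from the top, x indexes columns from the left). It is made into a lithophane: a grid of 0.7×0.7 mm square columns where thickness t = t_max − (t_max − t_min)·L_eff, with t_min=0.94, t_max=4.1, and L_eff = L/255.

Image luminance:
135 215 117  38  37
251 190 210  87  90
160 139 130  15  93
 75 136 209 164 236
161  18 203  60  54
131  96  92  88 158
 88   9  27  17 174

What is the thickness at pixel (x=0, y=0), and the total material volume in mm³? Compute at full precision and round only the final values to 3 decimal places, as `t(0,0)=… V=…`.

t(0,0)=2.427 V=45.401

span = t_max - t_min = 4.1 - 0.94 = 3.160
L(0,0) = 135, L_eff = 135/255 = 0.529412
t(0,0) = 4.1 - 3.160·0.529412 = 2.427
Σt over all 7·5 pixels = 1181351/12750 ≈ 92.6549804
V = pitch²·Σt = 0.7²·1181351/12750 = 45.401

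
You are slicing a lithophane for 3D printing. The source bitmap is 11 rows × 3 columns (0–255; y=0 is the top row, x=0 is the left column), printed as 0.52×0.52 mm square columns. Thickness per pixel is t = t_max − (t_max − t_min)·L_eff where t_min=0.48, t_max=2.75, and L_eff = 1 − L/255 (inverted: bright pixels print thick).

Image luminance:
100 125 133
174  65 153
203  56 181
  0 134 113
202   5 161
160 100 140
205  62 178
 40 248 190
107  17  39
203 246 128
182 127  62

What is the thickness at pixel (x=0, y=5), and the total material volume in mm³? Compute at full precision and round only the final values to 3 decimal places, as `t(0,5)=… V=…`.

span = t_max - t_min = 2.75 - 0.48 = 2.270
L(0,5) = 160, L_eff = 1 - 160/255 = 0.372549 (inverted)
t(0,5) = 2.75 - 2.270·0.372549 = 1.904
Σt over all 11·3 pixels = 455391/8500 ≈ 53.5754118
V = pitch²·Σt = 0.52²·455391/8500 = 14.487

t(0,5)=1.904 V=14.487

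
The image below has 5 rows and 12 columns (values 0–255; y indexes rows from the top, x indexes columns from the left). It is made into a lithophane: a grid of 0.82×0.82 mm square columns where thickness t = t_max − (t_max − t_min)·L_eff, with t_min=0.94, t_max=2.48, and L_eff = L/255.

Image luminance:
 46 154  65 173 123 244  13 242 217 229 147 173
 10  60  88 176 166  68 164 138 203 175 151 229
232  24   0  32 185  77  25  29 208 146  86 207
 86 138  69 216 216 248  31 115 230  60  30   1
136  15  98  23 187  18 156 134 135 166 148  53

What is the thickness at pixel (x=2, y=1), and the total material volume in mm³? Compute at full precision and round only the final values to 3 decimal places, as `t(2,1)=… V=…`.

span = t_max - t_min = 2.48 - 0.94 = 1.540
L(2,1) = 88, L_eff = 88/255 = 0.345098
t(2,1) = 2.48 - 1.540·0.345098 = 1.949
Σt over all 5·12 pixels = 663161/6375 ≈ 104.0252549
V = pitch²·Σt = 0.82²·663161/6375 = 69.947

t(2,1)=1.949 V=69.947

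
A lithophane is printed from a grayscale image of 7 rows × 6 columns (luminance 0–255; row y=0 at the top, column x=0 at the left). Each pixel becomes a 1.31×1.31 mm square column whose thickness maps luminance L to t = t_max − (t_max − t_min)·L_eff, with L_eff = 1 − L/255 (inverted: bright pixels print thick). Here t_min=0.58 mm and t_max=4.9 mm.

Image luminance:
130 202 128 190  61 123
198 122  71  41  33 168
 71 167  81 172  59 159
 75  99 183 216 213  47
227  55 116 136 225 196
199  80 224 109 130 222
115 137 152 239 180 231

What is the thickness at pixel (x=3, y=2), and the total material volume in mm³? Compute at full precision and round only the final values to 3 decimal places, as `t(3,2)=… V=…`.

span = t_max - t_min = 4.9 - 0.58 = 4.320
L(3,2) = 172, L_eff = 1 - 172/255 = 0.325490 (inverted)
t(3,2) = 4.9 - 4.320·0.325490 = 3.494
Σt over all 7·6 pixels = 267117/2125 ≈ 125.7021176
V = pitch²·Σt = 1.31²·267117/2125 = 215.717

t(3,2)=3.494 V=215.717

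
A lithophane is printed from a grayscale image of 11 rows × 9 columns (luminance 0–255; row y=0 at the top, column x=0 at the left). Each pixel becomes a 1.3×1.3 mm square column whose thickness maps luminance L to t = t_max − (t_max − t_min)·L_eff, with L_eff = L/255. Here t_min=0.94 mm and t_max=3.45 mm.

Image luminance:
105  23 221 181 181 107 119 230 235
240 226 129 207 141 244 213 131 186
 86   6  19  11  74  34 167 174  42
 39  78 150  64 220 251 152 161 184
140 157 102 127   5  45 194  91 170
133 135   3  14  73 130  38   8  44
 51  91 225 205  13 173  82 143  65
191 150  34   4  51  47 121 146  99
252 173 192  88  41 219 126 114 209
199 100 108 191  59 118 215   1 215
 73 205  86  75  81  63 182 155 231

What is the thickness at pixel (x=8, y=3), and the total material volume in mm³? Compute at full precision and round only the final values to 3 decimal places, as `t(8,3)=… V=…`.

span = t_max - t_min = 3.45 - 0.94 = 2.510
L(8,3) = 184, L_eff = 184/255 = 0.721569
t(8,3) = 3.45 - 2.510·0.721569 = 1.639
Σt over all 11·9 pixels = 5621723/25500 ≈ 220.4597255
V = pitch²·Σt = 1.3²·5621723/25500 = 372.577

t(8,3)=1.639 V=372.577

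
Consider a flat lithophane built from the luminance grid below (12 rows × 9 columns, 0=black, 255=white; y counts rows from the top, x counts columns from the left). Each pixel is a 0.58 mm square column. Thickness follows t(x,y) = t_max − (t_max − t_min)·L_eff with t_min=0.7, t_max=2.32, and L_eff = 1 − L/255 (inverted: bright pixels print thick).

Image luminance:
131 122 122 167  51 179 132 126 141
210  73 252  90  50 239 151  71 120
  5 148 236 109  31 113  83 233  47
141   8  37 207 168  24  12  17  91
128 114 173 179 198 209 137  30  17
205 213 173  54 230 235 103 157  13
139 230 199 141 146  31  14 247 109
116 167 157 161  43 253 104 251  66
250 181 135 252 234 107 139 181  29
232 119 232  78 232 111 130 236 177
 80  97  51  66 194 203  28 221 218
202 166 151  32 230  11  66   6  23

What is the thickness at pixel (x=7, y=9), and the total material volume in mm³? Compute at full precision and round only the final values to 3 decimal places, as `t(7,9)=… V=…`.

span = t_max - t_min = 2.32 - 0.7 = 1.620
L(7,9) = 236, L_eff = 1 - 236/255 = 0.074510 (inverted)
t(7,9) = 2.32 - 1.620·0.074510 = 2.199
Σt over all 12·9 pixels = 709533/4250 ≈ 166.9489412
V = pitch²·Σt = 0.58²·709533/4250 = 56.162

t(7,9)=2.199 V=56.162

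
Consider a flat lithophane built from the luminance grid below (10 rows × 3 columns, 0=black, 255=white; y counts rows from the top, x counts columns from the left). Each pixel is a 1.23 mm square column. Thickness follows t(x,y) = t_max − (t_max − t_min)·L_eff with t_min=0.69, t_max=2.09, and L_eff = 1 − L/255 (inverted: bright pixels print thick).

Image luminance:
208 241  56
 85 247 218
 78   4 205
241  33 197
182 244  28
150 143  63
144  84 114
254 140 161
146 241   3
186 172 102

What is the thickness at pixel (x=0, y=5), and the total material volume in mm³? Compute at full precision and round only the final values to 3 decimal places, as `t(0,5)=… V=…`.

span = t_max - t_min = 2.09 - 0.69 = 1.400
L(0,5) = 150, L_eff = 1 - 150/255 = 0.411765 (inverted)
t(0,5) = 2.09 - 1.400·0.411765 = 1.514
Σt over all 10·3 pixels = 22793/510 ≈ 44.6921569
V = pitch²·Σt = 1.23²·22793/510 = 67.615

t(0,5)=1.514 V=67.615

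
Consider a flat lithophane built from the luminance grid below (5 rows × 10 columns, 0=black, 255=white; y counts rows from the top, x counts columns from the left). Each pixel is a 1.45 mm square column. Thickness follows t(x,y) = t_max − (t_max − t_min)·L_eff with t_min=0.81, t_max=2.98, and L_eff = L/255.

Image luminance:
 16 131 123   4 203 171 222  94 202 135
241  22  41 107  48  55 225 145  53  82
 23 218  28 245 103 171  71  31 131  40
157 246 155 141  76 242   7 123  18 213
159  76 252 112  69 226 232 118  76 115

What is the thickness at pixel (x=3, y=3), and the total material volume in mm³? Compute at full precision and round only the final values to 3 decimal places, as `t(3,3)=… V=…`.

span = t_max - t_min = 2.98 - 0.81 = 2.170
L(3,3) = 141, L_eff = 141/255 = 0.552941
t(3,3) = 2.98 - 2.170·0.552941 = 1.780
Σt over all 5·10 pixels = 1227701/12750 ≈ 96.2902745
V = pitch²·Σt = 1.45²·1227701/12750 = 202.450

t(3,3)=1.780 V=202.450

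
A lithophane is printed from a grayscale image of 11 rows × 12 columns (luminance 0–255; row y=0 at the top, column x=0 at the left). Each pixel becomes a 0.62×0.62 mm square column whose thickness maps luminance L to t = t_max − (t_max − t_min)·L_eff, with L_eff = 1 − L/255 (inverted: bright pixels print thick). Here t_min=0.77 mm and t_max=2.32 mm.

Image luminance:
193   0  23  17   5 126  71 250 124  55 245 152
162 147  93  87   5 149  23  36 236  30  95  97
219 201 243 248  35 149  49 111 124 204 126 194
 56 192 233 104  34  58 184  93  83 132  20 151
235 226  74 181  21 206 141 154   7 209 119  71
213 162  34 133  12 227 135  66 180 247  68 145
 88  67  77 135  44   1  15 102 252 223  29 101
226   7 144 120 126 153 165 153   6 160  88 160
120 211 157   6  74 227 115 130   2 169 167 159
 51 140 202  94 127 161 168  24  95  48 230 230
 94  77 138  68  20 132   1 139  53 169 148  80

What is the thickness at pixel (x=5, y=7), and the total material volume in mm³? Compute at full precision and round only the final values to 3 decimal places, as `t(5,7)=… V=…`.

span = t_max - t_min = 2.32 - 0.77 = 1.550
L(5,7) = 153, L_eff = 1 - 153/255 = 0.400000 (inverted)
t(5,7) = 2.32 - 1.550·0.400000 = 1.700
Σt over all 11·12 pixels = 168017/850 ≈ 197.6670588
V = pitch²·Σt = 0.62²·168017/850 = 75.983

t(5,7)=1.700 V=75.983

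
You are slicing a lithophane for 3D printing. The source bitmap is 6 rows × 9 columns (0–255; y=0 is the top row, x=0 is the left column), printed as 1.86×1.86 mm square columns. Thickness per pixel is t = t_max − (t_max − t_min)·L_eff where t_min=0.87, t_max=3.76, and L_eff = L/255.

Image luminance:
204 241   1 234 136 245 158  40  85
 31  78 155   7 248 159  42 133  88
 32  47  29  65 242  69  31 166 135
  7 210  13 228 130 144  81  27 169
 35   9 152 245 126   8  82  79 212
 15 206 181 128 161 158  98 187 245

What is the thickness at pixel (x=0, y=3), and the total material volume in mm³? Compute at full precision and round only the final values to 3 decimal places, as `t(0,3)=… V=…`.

span = t_max - t_min = 3.76 - 0.87 = 2.890
L(0,3) = 7, L_eff = 7/255 = 0.027451
t(0,3) = 3.76 - 2.890·0.027451 = 3.681
Σt over all 6·9 pixels = 195131/1500 ≈ 130.0873333
V = pitch²·Σt = 1.86²·195131/1500 = 450.050

t(0,3)=3.681 V=450.050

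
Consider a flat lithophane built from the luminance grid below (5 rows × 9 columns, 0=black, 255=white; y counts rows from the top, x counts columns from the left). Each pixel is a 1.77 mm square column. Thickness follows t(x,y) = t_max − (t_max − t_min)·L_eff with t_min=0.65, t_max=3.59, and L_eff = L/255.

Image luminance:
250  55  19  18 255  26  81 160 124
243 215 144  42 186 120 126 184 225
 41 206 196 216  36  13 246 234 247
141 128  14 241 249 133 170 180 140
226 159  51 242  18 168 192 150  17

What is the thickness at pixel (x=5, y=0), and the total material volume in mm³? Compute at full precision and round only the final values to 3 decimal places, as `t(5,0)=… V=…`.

span = t_max - t_min = 3.59 - 0.65 = 2.940
L(5,0) = 26, L_eff = 26/255 = 0.101961
t(5,0) = 3.59 - 2.940·0.101961 = 3.290
Σt over all 5·9 pixels = 733529/8500 ≈ 86.2975294
V = pitch²·Σt = 1.77²·733529/8500 = 270.362

t(5,0)=3.290 V=270.362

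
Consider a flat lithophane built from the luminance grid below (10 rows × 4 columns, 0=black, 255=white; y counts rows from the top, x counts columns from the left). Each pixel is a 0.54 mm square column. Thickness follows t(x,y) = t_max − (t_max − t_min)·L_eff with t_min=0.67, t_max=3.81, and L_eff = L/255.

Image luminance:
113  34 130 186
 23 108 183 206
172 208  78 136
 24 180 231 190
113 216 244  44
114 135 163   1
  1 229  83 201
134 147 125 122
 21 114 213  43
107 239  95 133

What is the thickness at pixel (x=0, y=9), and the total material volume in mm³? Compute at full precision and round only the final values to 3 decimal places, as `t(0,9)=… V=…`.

span = t_max - t_min = 3.81 - 0.67 = 3.140
L(0,9) = 107, L_eff = 107/255 = 0.419608
t(0,9) = 3.81 - 3.140·0.419608 = 2.492
Σt over all 10·4 pixels = 1120577/12750 ≈ 87.8883922
V = pitch²·Σt = 0.54²·1120577/12750 = 25.628

t(0,9)=2.492 V=25.628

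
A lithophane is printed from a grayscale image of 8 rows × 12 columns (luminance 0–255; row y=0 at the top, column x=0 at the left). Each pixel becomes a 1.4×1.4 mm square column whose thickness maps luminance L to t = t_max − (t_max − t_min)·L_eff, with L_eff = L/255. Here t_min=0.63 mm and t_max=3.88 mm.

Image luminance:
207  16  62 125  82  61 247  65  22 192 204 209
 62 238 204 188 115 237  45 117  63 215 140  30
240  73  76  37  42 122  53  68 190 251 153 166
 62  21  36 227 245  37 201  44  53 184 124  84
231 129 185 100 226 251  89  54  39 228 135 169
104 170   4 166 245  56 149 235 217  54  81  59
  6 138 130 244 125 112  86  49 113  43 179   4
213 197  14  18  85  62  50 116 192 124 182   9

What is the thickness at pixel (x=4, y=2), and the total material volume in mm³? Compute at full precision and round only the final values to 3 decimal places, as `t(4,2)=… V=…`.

t(4,2)=3.345 V=435.242

span = t_max - t_min = 3.88 - 0.63 = 3.250
L(4,2) = 42, L_eff = 42/255 = 0.164706
t(4,2) = 3.88 - 3.250·0.164706 = 3.345
Σt over all 8·12 pixels = 188753/850 ≈ 222.0623529
V = pitch²·Σt = 1.4²·188753/850 = 435.242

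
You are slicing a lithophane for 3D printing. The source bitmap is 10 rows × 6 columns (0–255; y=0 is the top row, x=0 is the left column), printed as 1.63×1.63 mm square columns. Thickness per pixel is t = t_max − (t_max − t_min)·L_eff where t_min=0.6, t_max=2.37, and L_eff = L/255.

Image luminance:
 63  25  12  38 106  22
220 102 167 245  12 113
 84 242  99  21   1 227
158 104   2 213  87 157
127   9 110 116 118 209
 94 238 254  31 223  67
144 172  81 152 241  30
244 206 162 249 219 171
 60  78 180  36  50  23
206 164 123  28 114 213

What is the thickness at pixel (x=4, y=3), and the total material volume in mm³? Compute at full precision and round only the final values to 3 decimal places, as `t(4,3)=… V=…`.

t(4,3)=1.766 V=240.197

span = t_max - t_min = 2.37 - 0.6 = 1.770
L(4,3) = 87, L_eff = 87/255 = 0.341176
t(4,3) = 2.37 - 1.770·0.341176 = 1.766
Σt over all 10·6 pixels = 384221/4250 ≈ 90.4049412
V = pitch²·Σt = 1.63²·384221/4250 = 240.197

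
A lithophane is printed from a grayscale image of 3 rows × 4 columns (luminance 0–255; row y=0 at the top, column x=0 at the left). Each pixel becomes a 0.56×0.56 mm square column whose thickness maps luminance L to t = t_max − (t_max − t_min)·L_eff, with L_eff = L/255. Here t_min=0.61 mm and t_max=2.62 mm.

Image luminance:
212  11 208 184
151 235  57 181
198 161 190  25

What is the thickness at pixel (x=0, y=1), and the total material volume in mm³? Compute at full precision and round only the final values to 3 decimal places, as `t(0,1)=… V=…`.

span = t_max - t_min = 2.62 - 0.61 = 2.010
L(0,1) = 151, L_eff = 151/255 = 0.592157
t(0,1) = 2.62 - 2.010·0.592157 = 1.430
Σt over all 3·4 pixels = 145769/8500 ≈ 17.1492941
V = pitch²·Σt = 0.56²·145769/8500 = 5.378

t(0,1)=1.430 V=5.378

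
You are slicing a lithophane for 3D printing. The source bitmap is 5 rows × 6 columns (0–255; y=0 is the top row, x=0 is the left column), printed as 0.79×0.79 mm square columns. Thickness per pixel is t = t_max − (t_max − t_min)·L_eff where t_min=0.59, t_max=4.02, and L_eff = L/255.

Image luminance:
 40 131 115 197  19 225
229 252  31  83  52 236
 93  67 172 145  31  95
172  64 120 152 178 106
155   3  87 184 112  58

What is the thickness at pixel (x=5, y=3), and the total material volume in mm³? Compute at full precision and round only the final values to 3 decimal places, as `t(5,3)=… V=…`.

t(5,3)=2.594 V=45.012

span = t_max - t_min = 4.02 - 0.59 = 3.430
L(5,3) = 106, L_eff = 106/255 = 0.415686
t(5,3) = 4.02 - 3.430·0.415686 = 2.594
Σt over all 5·6 pixels = 27046/375 ≈ 72.1226667
V = pitch²·Σt = 0.79²·27046/375 = 45.012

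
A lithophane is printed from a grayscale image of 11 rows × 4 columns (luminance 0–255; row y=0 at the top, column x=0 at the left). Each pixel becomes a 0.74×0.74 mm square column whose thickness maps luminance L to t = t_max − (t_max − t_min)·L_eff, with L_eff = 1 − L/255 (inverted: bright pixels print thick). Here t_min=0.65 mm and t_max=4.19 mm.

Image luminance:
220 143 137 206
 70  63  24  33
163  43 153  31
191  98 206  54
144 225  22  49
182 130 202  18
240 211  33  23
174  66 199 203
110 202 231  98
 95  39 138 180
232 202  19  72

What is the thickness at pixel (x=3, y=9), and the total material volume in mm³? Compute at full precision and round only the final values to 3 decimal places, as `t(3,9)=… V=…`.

t(3,9)=3.149 V=58.035

span = t_max - t_min = 4.19 - 0.65 = 3.540
L(3,9) = 180, L_eff = 1 - 180/255 = 0.294118 (inverted)
t(3,9) = 4.19 - 3.540·0.294118 = 3.149
Σt over all 11·4 pixels = 225208/2125 ≈ 105.9802353
V = pitch²·Σt = 0.74²·225208/2125 = 58.035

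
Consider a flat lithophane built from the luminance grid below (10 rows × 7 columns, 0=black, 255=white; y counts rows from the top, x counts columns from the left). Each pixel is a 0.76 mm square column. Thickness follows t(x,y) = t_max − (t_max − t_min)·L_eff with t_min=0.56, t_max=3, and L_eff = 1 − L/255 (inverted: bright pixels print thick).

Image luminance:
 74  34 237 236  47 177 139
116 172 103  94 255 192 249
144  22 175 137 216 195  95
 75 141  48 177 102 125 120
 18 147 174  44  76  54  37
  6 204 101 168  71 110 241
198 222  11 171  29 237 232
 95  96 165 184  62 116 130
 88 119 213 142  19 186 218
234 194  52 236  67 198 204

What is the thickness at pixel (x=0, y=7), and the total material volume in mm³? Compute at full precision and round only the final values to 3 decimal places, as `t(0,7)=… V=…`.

span = t_max - t_min = 3 - 0.56 = 2.440
L(0,7) = 95, L_eff = 1 - 95/255 = 0.627451 (inverted)
t(0,7) = 3 - 2.440·0.627451 = 1.469
Σt over all 10·7 pixels = 827326/6375 ≈ 129.7766275
V = pitch²·Σt = 0.76²·827326/6375 = 74.959

t(0,7)=1.469 V=74.959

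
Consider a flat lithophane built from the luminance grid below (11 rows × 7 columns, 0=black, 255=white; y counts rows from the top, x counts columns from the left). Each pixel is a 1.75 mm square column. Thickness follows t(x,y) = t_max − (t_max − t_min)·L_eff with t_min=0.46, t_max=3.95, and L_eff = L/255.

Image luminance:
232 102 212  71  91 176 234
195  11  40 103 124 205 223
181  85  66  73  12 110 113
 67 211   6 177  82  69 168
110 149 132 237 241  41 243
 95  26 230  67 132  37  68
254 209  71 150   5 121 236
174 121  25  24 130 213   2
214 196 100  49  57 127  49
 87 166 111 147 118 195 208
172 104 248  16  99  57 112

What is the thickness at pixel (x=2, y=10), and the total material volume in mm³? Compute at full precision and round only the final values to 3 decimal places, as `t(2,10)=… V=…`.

t(2,10)=0.556 V=528.496

span = t_max - t_min = 3.95 - 0.46 = 3.490
L(2,10) = 248, L_eff = 248/255 = 0.972549
t(2,10) = 3.95 - 3.490·0.972549 = 0.556
Σt over all 11·7 pixels = 4400539/25500 ≈ 172.5701569
V = pitch²·Σt = 1.75²·4400539/25500 = 528.496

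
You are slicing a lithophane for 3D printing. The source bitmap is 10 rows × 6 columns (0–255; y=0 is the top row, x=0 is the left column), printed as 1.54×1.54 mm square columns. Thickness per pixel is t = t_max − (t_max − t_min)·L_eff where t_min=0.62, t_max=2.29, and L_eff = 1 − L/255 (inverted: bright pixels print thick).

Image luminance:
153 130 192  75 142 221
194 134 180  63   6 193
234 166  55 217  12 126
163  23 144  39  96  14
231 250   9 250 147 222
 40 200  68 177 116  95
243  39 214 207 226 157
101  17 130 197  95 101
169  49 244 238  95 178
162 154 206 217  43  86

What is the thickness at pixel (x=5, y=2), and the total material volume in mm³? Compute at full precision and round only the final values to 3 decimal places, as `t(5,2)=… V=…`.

span = t_max - t_min = 2.29 - 0.62 = 1.670
L(5,2) = 126, L_eff = 1 - 126/255 = 0.505882 (inverted)
t(5,2) = 2.29 - 1.670·0.505882 = 1.445
Σt over all 10·6 pixels = 468443/5100 ≈ 91.8515686
V = pitch²·Σt = 1.54²·468443/5100 = 217.835

t(5,2)=1.445 V=217.835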